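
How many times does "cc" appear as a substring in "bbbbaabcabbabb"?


Searching for "cc" in "bbbbaabcabbabb"
Scanning each position:
  Position 0: "bb" => no
  Position 1: "bb" => no
  Position 2: "bb" => no
  Position 3: "ba" => no
  Position 4: "aa" => no
  Position 5: "ab" => no
  Position 6: "bc" => no
  Position 7: "ca" => no
  Position 8: "ab" => no
  Position 9: "bb" => no
  Position 10: "ba" => no
  Position 11: "ab" => no
  Position 12: "bb" => no
Total occurrences: 0

0


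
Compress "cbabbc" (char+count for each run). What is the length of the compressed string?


Input: cbabbc
Runs:
  'c' x 1 => "c1"
  'b' x 1 => "b1"
  'a' x 1 => "a1"
  'b' x 2 => "b2"
  'c' x 1 => "c1"
Compressed: "c1b1a1b2c1"
Compressed length: 10

10


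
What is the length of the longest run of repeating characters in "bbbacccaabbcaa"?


Input: "bbbacccaabbcaa"
Scanning for longest run:
  Position 1 ('b'): continues run of 'b', length=2
  Position 2 ('b'): continues run of 'b', length=3
  Position 3 ('a'): new char, reset run to 1
  Position 4 ('c'): new char, reset run to 1
  Position 5 ('c'): continues run of 'c', length=2
  Position 6 ('c'): continues run of 'c', length=3
  Position 7 ('a'): new char, reset run to 1
  Position 8 ('a'): continues run of 'a', length=2
  Position 9 ('b'): new char, reset run to 1
  Position 10 ('b'): continues run of 'b', length=2
  Position 11 ('c'): new char, reset run to 1
  Position 12 ('a'): new char, reset run to 1
  Position 13 ('a'): continues run of 'a', length=2
Longest run: 'b' with length 3

3


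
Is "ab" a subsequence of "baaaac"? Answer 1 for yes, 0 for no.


Check if "ab" is a subsequence of "baaaac"
Greedy scan:
  Position 0 ('b'): no match needed
  Position 1 ('a'): matches sub[0] = 'a'
  Position 2 ('a'): no match needed
  Position 3 ('a'): no match needed
  Position 4 ('a'): no match needed
  Position 5 ('c'): no match needed
Only matched 1/2 characters => not a subsequence

0


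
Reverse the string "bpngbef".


Input: bpngbef
Reading characters right to left:
  Position 6: 'f'
  Position 5: 'e'
  Position 4: 'b'
  Position 3: 'g'
  Position 2: 'n'
  Position 1: 'p'
  Position 0: 'b'
Reversed: febgnpb

febgnpb


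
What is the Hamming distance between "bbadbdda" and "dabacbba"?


Comparing "bbadbdda" and "dabacbba" position by position:
  Position 0: 'b' vs 'd' => differ
  Position 1: 'b' vs 'a' => differ
  Position 2: 'a' vs 'b' => differ
  Position 3: 'd' vs 'a' => differ
  Position 4: 'b' vs 'c' => differ
  Position 5: 'd' vs 'b' => differ
  Position 6: 'd' vs 'b' => differ
  Position 7: 'a' vs 'a' => same
Total differences (Hamming distance): 7

7


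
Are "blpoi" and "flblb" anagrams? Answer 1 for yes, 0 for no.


Strings: "blpoi", "flblb"
Sorted first:  bilop
Sorted second: bbfll
Differ at position 1: 'i' vs 'b' => not anagrams

0


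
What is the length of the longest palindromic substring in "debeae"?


Input: "debeae"
Checking substrings for palindromes:
  [1:4] "ebe" (len 3) => palindrome
  [3:6] "eae" (len 3) => palindrome
Longest palindromic substring: "ebe" with length 3

3


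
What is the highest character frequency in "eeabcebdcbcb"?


Input: eeabcebdcbcb
Character counts:
  'a': 1
  'b': 4
  'c': 3
  'd': 1
  'e': 3
Maximum frequency: 4

4


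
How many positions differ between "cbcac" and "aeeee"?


Comparing "cbcac" and "aeeee" position by position:
  Position 0: 'c' vs 'a' => DIFFER
  Position 1: 'b' vs 'e' => DIFFER
  Position 2: 'c' vs 'e' => DIFFER
  Position 3: 'a' vs 'e' => DIFFER
  Position 4: 'c' vs 'e' => DIFFER
Positions that differ: 5

5


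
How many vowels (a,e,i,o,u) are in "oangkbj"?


Input: oangkbj
Checking each character:
  'o' at position 0: vowel (running total: 1)
  'a' at position 1: vowel (running total: 2)
  'n' at position 2: consonant
  'g' at position 3: consonant
  'k' at position 4: consonant
  'b' at position 5: consonant
  'j' at position 6: consonant
Total vowels: 2

2


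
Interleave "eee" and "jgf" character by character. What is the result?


Interleaving "eee" and "jgf":
  Position 0: 'e' from first, 'j' from second => "ej"
  Position 1: 'e' from first, 'g' from second => "eg"
  Position 2: 'e' from first, 'f' from second => "ef"
Result: ejegef

ejegef


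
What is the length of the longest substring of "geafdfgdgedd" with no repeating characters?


Input: "geafdfgdgedd"
Sliding window (track last position of each char):
  Position 0 ('g'): window [0,0] length 1 -- new best
  Position 1 ('e'): window [0,1] length 2 -- new best
  Position 2 ('a'): window [0,2] length 3 -- new best
  Position 3 ('f'): window [0,3] length 4 -- new best
  Position 4 ('d'): window [0,4] length 5 -- new best
  Position 5 ('f'): repeat (last at 3), move window start to 4
  Position 5 ('f'): window [4,5] length 2
  Position 6 ('g'): window [4,6] length 3
  Position 7 ('d'): repeat (last at 4), move window start to 5
  Position 7 ('d'): window [5,7] length 3
  Position 8 ('g'): repeat (last at 6), move window start to 7
  Position 8 ('g'): window [7,8] length 2
  Position 9 ('e'): window [7,9] length 3
  Position 10 ('d'): repeat (last at 7), move window start to 8
  Position 10 ('d'): window [8,10] length 3
  Position 11 ('d'): repeat (last at 10), move window start to 11
  Position 11 ('d'): window [11,11] length 1
Longest substring with no repeats: "geafd" with length 5

5


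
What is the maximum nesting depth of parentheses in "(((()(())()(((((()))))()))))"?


Input: "(((()(())()(((((()))))()))))"
Tracking depth:
  Position 0 '(': depth becomes 1
  Position 1 '(': depth becomes 2
  Position 2 '(': depth becomes 3
  Position 3 '(': depth becomes 4
  Position 4 ')': depth becomes 3
  Position 5 '(': depth becomes 4
  Position 6 '(': depth becomes 5
  Position 7 ')': depth becomes 4
  Position 8 ')': depth becomes 3
  Position 9 '(': depth becomes 4
  Position 10 ')': depth becomes 3
  Position 11 '(': depth becomes 4
  Position 12 '(': depth becomes 5
  Position 13 '(': depth becomes 6
  Position 14 '(': depth becomes 7
  Position 15 '(': depth becomes 8
  Position 16 '(': depth becomes 9
  Position 17 ')': depth becomes 8
  Position 18 ')': depth becomes 7
  Position 19 ')': depth becomes 6
  Position 20 ')': depth becomes 5
  Position 21 ')': depth becomes 4
  Position 22 '(': depth becomes 5
  Position 23 ')': depth becomes 4
  Position 24 ')': depth becomes 3
  Position 25 ')': depth becomes 2
  Position 26 ')': depth becomes 1
  Position 27 ')': depth becomes 0
Maximum depth reached: 9

9


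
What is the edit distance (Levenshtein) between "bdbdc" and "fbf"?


Computing edit distance: "bdbdc" -> "fbf"
DP table:
           f    b    f
      0    1    2    3
  b   1    1    1    2
  d   2    2    2    2
  b   3    3    2    3
  d   4    4    3    3
  c   5    5    4    4
Edit distance = dp[5][3] = 4

4


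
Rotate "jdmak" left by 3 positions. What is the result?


Input: "jdmak", rotate left by 3
First 3 characters: "jdm"
Remaining characters: "ak"
Concatenate remaining + first: "ak" + "jdm" = "akjdm"

akjdm


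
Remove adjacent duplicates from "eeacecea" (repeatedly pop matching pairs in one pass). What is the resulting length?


Input: eeacecea
Stack-based adjacent duplicate removal:
  Read 'e': push. Stack: e
  Read 'e': matches stack top 'e' => pop. Stack: (empty)
  Read 'a': push. Stack: a
  Read 'c': push. Stack: ac
  Read 'e': push. Stack: ace
  Read 'c': push. Stack: acec
  Read 'e': push. Stack: acece
  Read 'a': push. Stack: acecea
Final stack: "acecea" (length 6)

6


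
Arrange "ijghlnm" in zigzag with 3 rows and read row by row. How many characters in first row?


Zigzag "ijghlnm" into 3 rows:
Placing characters:
  'i' => row 0
  'j' => row 1
  'g' => row 2
  'h' => row 1
  'l' => row 0
  'n' => row 1
  'm' => row 2
Rows:
  Row 0: "il"
  Row 1: "jhn"
  Row 2: "gm"
First row length: 2

2


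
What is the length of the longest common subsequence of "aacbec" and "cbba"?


LCS of "aacbec" and "cbba"
DP table:
           c    b    b    a
      0    0    0    0    0
  a   0    0    0    0    1
  a   0    0    0    0    1
  c   0    1    1    1    1
  b   0    1    2    2    2
  e   0    1    2    2    2
  c   0    1    2    2    2
LCS length = dp[6][4] = 2

2


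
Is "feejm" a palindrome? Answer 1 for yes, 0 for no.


Input: feejm
Reversed: mjeef
  Compare pos 0 ('f') with pos 4 ('m'): MISMATCH
  Compare pos 1 ('e') with pos 3 ('j'): MISMATCH
Result: not a palindrome

0


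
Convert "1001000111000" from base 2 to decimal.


Input: "1001000111000" in base 2
Positional expansion:
  Digit '1' (value 1) x 2^12 = 4096
  Digit '0' (value 0) x 2^11 = 0
  Digit '0' (value 0) x 2^10 = 0
  Digit '1' (value 1) x 2^9 = 512
  Digit '0' (value 0) x 2^8 = 0
  Digit '0' (value 0) x 2^7 = 0
  Digit '0' (value 0) x 2^6 = 0
  Digit '1' (value 1) x 2^5 = 32
  Digit '1' (value 1) x 2^4 = 16
  Digit '1' (value 1) x 2^3 = 8
  Digit '0' (value 0) x 2^2 = 0
  Digit '0' (value 0) x 2^1 = 0
  Digit '0' (value 0) x 2^0 = 0
Sum = 4664

4664


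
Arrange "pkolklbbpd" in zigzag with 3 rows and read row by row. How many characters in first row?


Zigzag "pkolklbbpd" into 3 rows:
Placing characters:
  'p' => row 0
  'k' => row 1
  'o' => row 2
  'l' => row 1
  'k' => row 0
  'l' => row 1
  'b' => row 2
  'b' => row 1
  'p' => row 0
  'd' => row 1
Rows:
  Row 0: "pkp"
  Row 1: "kllbd"
  Row 2: "ob"
First row length: 3

3


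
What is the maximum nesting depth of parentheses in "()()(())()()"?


Input: "()()(())()()"
Tracking depth:
  Position 0 '(': depth becomes 1
  Position 1 ')': depth becomes 0
  Position 2 '(': depth becomes 1
  Position 3 ')': depth becomes 0
  Position 4 '(': depth becomes 1
  Position 5 '(': depth becomes 2
  Position 6 ')': depth becomes 1
  Position 7 ')': depth becomes 0
  Position 8 '(': depth becomes 1
  Position 9 ')': depth becomes 0
  Position 10 '(': depth becomes 1
  Position 11 ')': depth becomes 0
Maximum depth reached: 2

2


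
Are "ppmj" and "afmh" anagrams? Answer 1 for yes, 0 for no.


Strings: "ppmj", "afmh"
Sorted first:  jmpp
Sorted second: afhm
Differ at position 0: 'j' vs 'a' => not anagrams

0


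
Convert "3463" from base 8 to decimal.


Input: "3463" in base 8
Positional expansion:
  Digit '3' (value 3) x 8^3 = 1536
  Digit '4' (value 4) x 8^2 = 256
  Digit '6' (value 6) x 8^1 = 48
  Digit '3' (value 3) x 8^0 = 3
Sum = 1843

1843


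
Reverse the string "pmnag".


Input: pmnag
Reading characters right to left:
  Position 4: 'g'
  Position 3: 'a'
  Position 2: 'n'
  Position 1: 'm'
  Position 0: 'p'
Reversed: ganmp

ganmp


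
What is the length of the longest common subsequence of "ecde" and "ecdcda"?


LCS of "ecde" and "ecdcda"
DP table:
           e    c    d    c    d    a
      0    0    0    0    0    0    0
  e   0    1    1    1    1    1    1
  c   0    1    2    2    2    2    2
  d   0    1    2    3    3    3    3
  e   0    1    2    3    3    3    3
LCS length = dp[4][6] = 3

3


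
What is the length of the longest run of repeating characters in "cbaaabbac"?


Input: "cbaaabbac"
Scanning for longest run:
  Position 1 ('b'): new char, reset run to 1
  Position 2 ('a'): new char, reset run to 1
  Position 3 ('a'): continues run of 'a', length=2
  Position 4 ('a'): continues run of 'a', length=3
  Position 5 ('b'): new char, reset run to 1
  Position 6 ('b'): continues run of 'b', length=2
  Position 7 ('a'): new char, reset run to 1
  Position 8 ('c'): new char, reset run to 1
Longest run: 'a' with length 3

3


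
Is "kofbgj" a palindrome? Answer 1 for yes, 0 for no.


Input: kofbgj
Reversed: jgbfok
  Compare pos 0 ('k') with pos 5 ('j'): MISMATCH
  Compare pos 1 ('o') with pos 4 ('g'): MISMATCH
  Compare pos 2 ('f') with pos 3 ('b'): MISMATCH
Result: not a palindrome

0


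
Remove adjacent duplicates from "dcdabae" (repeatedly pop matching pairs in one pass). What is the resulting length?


Input: dcdabae
Stack-based adjacent duplicate removal:
  Read 'd': push. Stack: d
  Read 'c': push. Stack: dc
  Read 'd': push. Stack: dcd
  Read 'a': push. Stack: dcda
  Read 'b': push. Stack: dcdab
  Read 'a': push. Stack: dcdaba
  Read 'e': push. Stack: dcdabae
Final stack: "dcdabae" (length 7)

7


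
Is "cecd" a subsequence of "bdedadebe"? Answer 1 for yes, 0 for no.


Check if "cecd" is a subsequence of "bdedadebe"
Greedy scan:
  Position 0 ('b'): no match needed
  Position 1 ('d'): no match needed
  Position 2 ('e'): no match needed
  Position 3 ('d'): no match needed
  Position 4 ('a'): no match needed
  Position 5 ('d'): no match needed
  Position 6 ('e'): no match needed
  Position 7 ('b'): no match needed
  Position 8 ('e'): no match needed
Only matched 0/4 characters => not a subsequence

0


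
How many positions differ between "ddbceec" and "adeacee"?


Comparing "ddbceec" and "adeacee" position by position:
  Position 0: 'd' vs 'a' => DIFFER
  Position 1: 'd' vs 'd' => same
  Position 2: 'b' vs 'e' => DIFFER
  Position 3: 'c' vs 'a' => DIFFER
  Position 4: 'e' vs 'c' => DIFFER
  Position 5: 'e' vs 'e' => same
  Position 6: 'c' vs 'e' => DIFFER
Positions that differ: 5

5


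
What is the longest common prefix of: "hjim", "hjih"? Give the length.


Words: hjim, hjih
  Position 0: all 'h' => match
  Position 1: all 'j' => match
  Position 2: all 'i' => match
  Position 3: ('m', 'h') => mismatch, stop
LCP = "hji" (length 3)

3


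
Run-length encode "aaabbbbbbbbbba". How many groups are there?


Input: aaabbbbbbbbbba
Scanning for consecutive runs:
  Group 1: 'a' x 3 (positions 0-2)
  Group 2: 'b' x 10 (positions 3-12)
  Group 3: 'a' x 1 (positions 13-13)
Total groups: 3

3


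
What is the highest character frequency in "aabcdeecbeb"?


Input: aabcdeecbeb
Character counts:
  'a': 2
  'b': 3
  'c': 2
  'd': 1
  'e': 3
Maximum frequency: 3

3


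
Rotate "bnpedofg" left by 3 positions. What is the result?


Input: "bnpedofg", rotate left by 3
First 3 characters: "bnp"
Remaining characters: "edofg"
Concatenate remaining + first: "edofg" + "bnp" = "edofgbnp"

edofgbnp


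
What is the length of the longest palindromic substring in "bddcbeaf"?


Input: "bddcbeaf"
Checking substrings for palindromes:
  [1:3] "dd" (len 2) => palindrome
Longest palindromic substring: "dd" with length 2

2


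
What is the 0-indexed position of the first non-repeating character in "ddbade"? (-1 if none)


Input: ddbade
Character frequencies:
  'a': 1
  'b': 1
  'd': 3
  'e': 1
Scanning left to right for freq == 1:
  Position 0 ('d'): freq=3, skip
  Position 1 ('d'): freq=3, skip
  Position 2 ('b'): unique! => answer = 2

2


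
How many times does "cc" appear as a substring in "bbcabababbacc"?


Searching for "cc" in "bbcabababbacc"
Scanning each position:
  Position 0: "bb" => no
  Position 1: "bc" => no
  Position 2: "ca" => no
  Position 3: "ab" => no
  Position 4: "ba" => no
  Position 5: "ab" => no
  Position 6: "ba" => no
  Position 7: "ab" => no
  Position 8: "bb" => no
  Position 9: "ba" => no
  Position 10: "ac" => no
  Position 11: "cc" => MATCH
Total occurrences: 1

1


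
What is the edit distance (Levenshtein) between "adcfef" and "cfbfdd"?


Computing edit distance: "adcfef" -> "cfbfdd"
DP table:
           c    f    b    f    d    d
      0    1    2    3    4    5    6
  a   1    1    2    3    4    5    6
  d   2    2    2    3    4    4    5
  c   3    2    3    3    4    5    5
  f   4    3    2    3    3    4    5
  e   5    4    3    3    4    4    5
  f   6    5    4    4    3    4    5
Edit distance = dp[6][6] = 5

5


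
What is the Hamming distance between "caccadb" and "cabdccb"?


Comparing "caccadb" and "cabdccb" position by position:
  Position 0: 'c' vs 'c' => same
  Position 1: 'a' vs 'a' => same
  Position 2: 'c' vs 'b' => differ
  Position 3: 'c' vs 'd' => differ
  Position 4: 'a' vs 'c' => differ
  Position 5: 'd' vs 'c' => differ
  Position 6: 'b' vs 'b' => same
Total differences (Hamming distance): 4

4


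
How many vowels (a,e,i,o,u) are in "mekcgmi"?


Input: mekcgmi
Checking each character:
  'm' at position 0: consonant
  'e' at position 1: vowel (running total: 1)
  'k' at position 2: consonant
  'c' at position 3: consonant
  'g' at position 4: consonant
  'm' at position 5: consonant
  'i' at position 6: vowel (running total: 2)
Total vowels: 2

2


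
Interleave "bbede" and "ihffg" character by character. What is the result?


Interleaving "bbede" and "ihffg":
  Position 0: 'b' from first, 'i' from second => "bi"
  Position 1: 'b' from first, 'h' from second => "bh"
  Position 2: 'e' from first, 'f' from second => "ef"
  Position 3: 'd' from first, 'f' from second => "df"
  Position 4: 'e' from first, 'g' from second => "eg"
Result: bibhefdfeg

bibhefdfeg


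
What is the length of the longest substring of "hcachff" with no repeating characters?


Input: "hcachff"
Sliding window (track last position of each char):
  Position 0 ('h'): window [0,0] length 1 -- new best
  Position 1 ('c'): window [0,1] length 2 -- new best
  Position 2 ('a'): window [0,2] length 3 -- new best
  Position 3 ('c'): repeat (last at 1), move window start to 2
  Position 3 ('c'): window [2,3] length 2
  Position 4 ('h'): window [2,4] length 3
  Position 5 ('f'): window [2,5] length 4 -- new best
  Position 6 ('f'): repeat (last at 5), move window start to 6
  Position 6 ('f'): window [6,6] length 1
Longest substring with no repeats: "achf" with length 4

4


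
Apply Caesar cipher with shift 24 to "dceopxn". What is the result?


Caesar cipher: shift "dceopxn" by 24
  'd' (pos 3) + 24 = pos 1 = 'b'
  'c' (pos 2) + 24 = pos 0 = 'a'
  'e' (pos 4) + 24 = pos 2 = 'c'
  'o' (pos 14) + 24 = pos 12 = 'm'
  'p' (pos 15) + 24 = pos 13 = 'n'
  'x' (pos 23) + 24 = pos 21 = 'v'
  'n' (pos 13) + 24 = pos 11 = 'l'
Result: bacmnvl

bacmnvl


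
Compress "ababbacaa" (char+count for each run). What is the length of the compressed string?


Input: ababbacaa
Runs:
  'a' x 1 => "a1"
  'b' x 1 => "b1"
  'a' x 1 => "a1"
  'b' x 2 => "b2"
  'a' x 1 => "a1"
  'c' x 1 => "c1"
  'a' x 2 => "a2"
Compressed: "a1b1a1b2a1c1a2"
Compressed length: 14

14


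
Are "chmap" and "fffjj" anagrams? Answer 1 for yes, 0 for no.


Strings: "chmap", "fffjj"
Sorted first:  achmp
Sorted second: fffjj
Differ at position 0: 'a' vs 'f' => not anagrams

0


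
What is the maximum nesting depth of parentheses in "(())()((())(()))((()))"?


Input: "(())()((())(()))((()))"
Tracking depth:
  Position 0 '(': depth becomes 1
  Position 1 '(': depth becomes 2
  Position 2 ')': depth becomes 1
  Position 3 ')': depth becomes 0
  Position 4 '(': depth becomes 1
  Position 5 ')': depth becomes 0
  Position 6 '(': depth becomes 1
  Position 7 '(': depth becomes 2
  Position 8 '(': depth becomes 3
  Position 9 ')': depth becomes 2
  Position 10 ')': depth becomes 1
  Position 11 '(': depth becomes 2
  Position 12 '(': depth becomes 3
  Position 13 ')': depth becomes 2
  Position 14 ')': depth becomes 1
  Position 15 ')': depth becomes 0
  Position 16 '(': depth becomes 1
  Position 17 '(': depth becomes 2
  Position 18 '(': depth becomes 3
  Position 19 ')': depth becomes 2
  Position 20 ')': depth becomes 1
  Position 21 ')': depth becomes 0
Maximum depth reached: 3

3


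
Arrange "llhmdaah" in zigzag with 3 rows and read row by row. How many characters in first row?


Zigzag "llhmdaah" into 3 rows:
Placing characters:
  'l' => row 0
  'l' => row 1
  'h' => row 2
  'm' => row 1
  'd' => row 0
  'a' => row 1
  'a' => row 2
  'h' => row 1
Rows:
  Row 0: "ld"
  Row 1: "lmah"
  Row 2: "ha"
First row length: 2

2


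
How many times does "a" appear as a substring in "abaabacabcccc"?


Searching for "a" in "abaabacabcccc"
Scanning each position:
  Position 0: "a" => MATCH
  Position 1: "b" => no
  Position 2: "a" => MATCH
  Position 3: "a" => MATCH
  Position 4: "b" => no
  Position 5: "a" => MATCH
  Position 6: "c" => no
  Position 7: "a" => MATCH
  Position 8: "b" => no
  Position 9: "c" => no
  Position 10: "c" => no
  Position 11: "c" => no
  Position 12: "c" => no
Total occurrences: 5

5


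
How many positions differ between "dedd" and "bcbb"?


Comparing "dedd" and "bcbb" position by position:
  Position 0: 'd' vs 'b' => DIFFER
  Position 1: 'e' vs 'c' => DIFFER
  Position 2: 'd' vs 'b' => DIFFER
  Position 3: 'd' vs 'b' => DIFFER
Positions that differ: 4

4


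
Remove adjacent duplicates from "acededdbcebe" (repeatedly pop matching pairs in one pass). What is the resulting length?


Input: acededdbcebe
Stack-based adjacent duplicate removal:
  Read 'a': push. Stack: a
  Read 'c': push. Stack: ac
  Read 'e': push. Stack: ace
  Read 'd': push. Stack: aced
  Read 'e': push. Stack: acede
  Read 'd': push. Stack: aceded
  Read 'd': matches stack top 'd' => pop. Stack: acede
  Read 'b': push. Stack: acedeb
  Read 'c': push. Stack: acedebc
  Read 'e': push. Stack: acedebce
  Read 'b': push. Stack: acedebceb
  Read 'e': push. Stack: acedebcebe
Final stack: "acedebcebe" (length 10)

10


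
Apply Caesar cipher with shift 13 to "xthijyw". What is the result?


Caesar cipher: shift "xthijyw" by 13
  'x' (pos 23) + 13 = pos 10 = 'k'
  't' (pos 19) + 13 = pos 6 = 'g'
  'h' (pos 7) + 13 = pos 20 = 'u'
  'i' (pos 8) + 13 = pos 21 = 'v'
  'j' (pos 9) + 13 = pos 22 = 'w'
  'y' (pos 24) + 13 = pos 11 = 'l'
  'w' (pos 22) + 13 = pos 9 = 'j'
Result: kguvwlj

kguvwlj


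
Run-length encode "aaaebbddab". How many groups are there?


Input: aaaebbddab
Scanning for consecutive runs:
  Group 1: 'a' x 3 (positions 0-2)
  Group 2: 'e' x 1 (positions 3-3)
  Group 3: 'b' x 2 (positions 4-5)
  Group 4: 'd' x 2 (positions 6-7)
  Group 5: 'a' x 1 (positions 8-8)
  Group 6: 'b' x 1 (positions 9-9)
Total groups: 6

6


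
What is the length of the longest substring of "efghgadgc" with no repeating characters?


Input: "efghgadgc"
Sliding window (track last position of each char):
  Position 0 ('e'): window [0,0] length 1 -- new best
  Position 1 ('f'): window [0,1] length 2 -- new best
  Position 2 ('g'): window [0,2] length 3 -- new best
  Position 3 ('h'): window [0,3] length 4 -- new best
  Position 4 ('g'): repeat (last at 2), move window start to 3
  Position 4 ('g'): window [3,4] length 2
  Position 5 ('a'): window [3,5] length 3
  Position 6 ('d'): window [3,6] length 4
  Position 7 ('g'): repeat (last at 4), move window start to 5
  Position 7 ('g'): window [5,7] length 3
  Position 8 ('c'): window [5,8] length 4
Longest substring with no repeats: "efgh" with length 4

4


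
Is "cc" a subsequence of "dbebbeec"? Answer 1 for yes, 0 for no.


Check if "cc" is a subsequence of "dbebbeec"
Greedy scan:
  Position 0 ('d'): no match needed
  Position 1 ('b'): no match needed
  Position 2 ('e'): no match needed
  Position 3 ('b'): no match needed
  Position 4 ('b'): no match needed
  Position 5 ('e'): no match needed
  Position 6 ('e'): no match needed
  Position 7 ('c'): matches sub[0] = 'c'
Only matched 1/2 characters => not a subsequence

0


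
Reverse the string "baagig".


Input: baagig
Reading characters right to left:
  Position 5: 'g'
  Position 4: 'i'
  Position 3: 'g'
  Position 2: 'a'
  Position 1: 'a'
  Position 0: 'b'
Reversed: gigaab

gigaab


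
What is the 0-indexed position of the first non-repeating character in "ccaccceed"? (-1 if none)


Input: ccaccceed
Character frequencies:
  'a': 1
  'c': 5
  'd': 1
  'e': 2
Scanning left to right for freq == 1:
  Position 0 ('c'): freq=5, skip
  Position 1 ('c'): freq=5, skip
  Position 2 ('a'): unique! => answer = 2

2


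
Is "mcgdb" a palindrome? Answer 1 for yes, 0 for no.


Input: mcgdb
Reversed: bdgcm
  Compare pos 0 ('m') with pos 4 ('b'): MISMATCH
  Compare pos 1 ('c') with pos 3 ('d'): MISMATCH
Result: not a palindrome

0


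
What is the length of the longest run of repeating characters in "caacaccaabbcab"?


Input: "caacaccaabbcab"
Scanning for longest run:
  Position 1 ('a'): new char, reset run to 1
  Position 2 ('a'): continues run of 'a', length=2
  Position 3 ('c'): new char, reset run to 1
  Position 4 ('a'): new char, reset run to 1
  Position 5 ('c'): new char, reset run to 1
  Position 6 ('c'): continues run of 'c', length=2
  Position 7 ('a'): new char, reset run to 1
  Position 8 ('a'): continues run of 'a', length=2
  Position 9 ('b'): new char, reset run to 1
  Position 10 ('b'): continues run of 'b', length=2
  Position 11 ('c'): new char, reset run to 1
  Position 12 ('a'): new char, reset run to 1
  Position 13 ('b'): new char, reset run to 1
Longest run: 'a' with length 2

2


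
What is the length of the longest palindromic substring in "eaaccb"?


Input: "eaaccb"
Checking substrings for palindromes:
  [1:3] "aa" (len 2) => palindrome
  [3:5] "cc" (len 2) => palindrome
Longest palindromic substring: "aa" with length 2

2


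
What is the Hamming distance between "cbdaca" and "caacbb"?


Comparing "cbdaca" and "caacbb" position by position:
  Position 0: 'c' vs 'c' => same
  Position 1: 'b' vs 'a' => differ
  Position 2: 'd' vs 'a' => differ
  Position 3: 'a' vs 'c' => differ
  Position 4: 'c' vs 'b' => differ
  Position 5: 'a' vs 'b' => differ
Total differences (Hamming distance): 5

5


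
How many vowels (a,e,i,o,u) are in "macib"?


Input: macib
Checking each character:
  'm' at position 0: consonant
  'a' at position 1: vowel (running total: 1)
  'c' at position 2: consonant
  'i' at position 3: vowel (running total: 2)
  'b' at position 4: consonant
Total vowels: 2

2


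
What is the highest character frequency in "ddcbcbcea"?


Input: ddcbcbcea
Character counts:
  'a': 1
  'b': 2
  'c': 3
  'd': 2
  'e': 1
Maximum frequency: 3

3


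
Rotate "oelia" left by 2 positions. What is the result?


Input: "oelia", rotate left by 2
First 2 characters: "oe"
Remaining characters: "lia"
Concatenate remaining + first: "lia" + "oe" = "liaoe"

liaoe


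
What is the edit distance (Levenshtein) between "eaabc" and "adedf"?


Computing edit distance: "eaabc" -> "adedf"
DP table:
           a    d    e    d    f
      0    1    2    3    4    5
  e   1    1    2    2    3    4
  a   2    1    2    3    3    4
  a   3    2    2    3    4    4
  b   4    3    3    3    4    5
  c   5    4    4    4    4    5
Edit distance = dp[5][5] = 5

5


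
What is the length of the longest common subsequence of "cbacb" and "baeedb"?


LCS of "cbacb" and "baeedb"
DP table:
           b    a    e    e    d    b
      0    0    0    0    0    0    0
  c   0    0    0    0    0    0    0
  b   0    1    1    1    1    1    1
  a   0    1    2    2    2    2    2
  c   0    1    2    2    2    2    2
  b   0    1    2    2    2    2    3
LCS length = dp[5][6] = 3

3


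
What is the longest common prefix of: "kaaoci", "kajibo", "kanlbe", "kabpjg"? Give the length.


Words: kaaoci, kajibo, kanlbe, kabpjg
  Position 0: all 'k' => match
  Position 1: all 'a' => match
  Position 2: ('a', 'j', 'n', 'b') => mismatch, stop
LCP = "ka" (length 2)

2


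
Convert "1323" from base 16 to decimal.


Input: "1323" in base 16
Positional expansion:
  Digit '1' (value 1) x 16^3 = 4096
  Digit '3' (value 3) x 16^2 = 768
  Digit '2' (value 2) x 16^1 = 32
  Digit '3' (value 3) x 16^0 = 3
Sum = 4899

4899


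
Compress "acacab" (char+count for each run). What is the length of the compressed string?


Input: acacab
Runs:
  'a' x 1 => "a1"
  'c' x 1 => "c1"
  'a' x 1 => "a1"
  'c' x 1 => "c1"
  'a' x 1 => "a1"
  'b' x 1 => "b1"
Compressed: "a1c1a1c1a1b1"
Compressed length: 12

12


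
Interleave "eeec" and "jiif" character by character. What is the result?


Interleaving "eeec" and "jiif":
  Position 0: 'e' from first, 'j' from second => "ej"
  Position 1: 'e' from first, 'i' from second => "ei"
  Position 2: 'e' from first, 'i' from second => "ei"
  Position 3: 'c' from first, 'f' from second => "cf"
Result: ejeieicf

ejeieicf


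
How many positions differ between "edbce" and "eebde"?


Comparing "edbce" and "eebde" position by position:
  Position 0: 'e' vs 'e' => same
  Position 1: 'd' vs 'e' => DIFFER
  Position 2: 'b' vs 'b' => same
  Position 3: 'c' vs 'd' => DIFFER
  Position 4: 'e' vs 'e' => same
Positions that differ: 2

2


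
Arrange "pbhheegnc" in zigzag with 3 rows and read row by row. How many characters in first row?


Zigzag "pbhheegnc" into 3 rows:
Placing characters:
  'p' => row 0
  'b' => row 1
  'h' => row 2
  'h' => row 1
  'e' => row 0
  'e' => row 1
  'g' => row 2
  'n' => row 1
  'c' => row 0
Rows:
  Row 0: "pec"
  Row 1: "bhen"
  Row 2: "hg"
First row length: 3

3


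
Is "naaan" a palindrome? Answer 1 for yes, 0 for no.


Input: naaan
Reversed: naaan
  Compare pos 0 ('n') with pos 4 ('n'): match
  Compare pos 1 ('a') with pos 3 ('a'): match
Result: palindrome

1


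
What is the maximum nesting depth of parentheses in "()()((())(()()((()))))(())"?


Input: "()()((())(()()((()))))(())"
Tracking depth:
  Position 0 '(': depth becomes 1
  Position 1 ')': depth becomes 0
  Position 2 '(': depth becomes 1
  Position 3 ')': depth becomes 0
  Position 4 '(': depth becomes 1
  Position 5 '(': depth becomes 2
  Position 6 '(': depth becomes 3
  Position 7 ')': depth becomes 2
  Position 8 ')': depth becomes 1
  Position 9 '(': depth becomes 2
  Position 10 '(': depth becomes 3
  Position 11 ')': depth becomes 2
  Position 12 '(': depth becomes 3
  Position 13 ')': depth becomes 2
  Position 14 '(': depth becomes 3
  Position 15 '(': depth becomes 4
  Position 16 '(': depth becomes 5
  Position 17 ')': depth becomes 4
  Position 18 ')': depth becomes 3
  Position 19 ')': depth becomes 2
  Position 20 ')': depth becomes 1
  Position 21 ')': depth becomes 0
  Position 22 '(': depth becomes 1
  Position 23 '(': depth becomes 2
  Position 24 ')': depth becomes 1
  Position 25 ')': depth becomes 0
Maximum depth reached: 5

5


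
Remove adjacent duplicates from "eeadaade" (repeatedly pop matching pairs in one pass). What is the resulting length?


Input: eeadaade
Stack-based adjacent duplicate removal:
  Read 'e': push. Stack: e
  Read 'e': matches stack top 'e' => pop. Stack: (empty)
  Read 'a': push. Stack: a
  Read 'd': push. Stack: ad
  Read 'a': push. Stack: ada
  Read 'a': matches stack top 'a' => pop. Stack: ad
  Read 'd': matches stack top 'd' => pop. Stack: a
  Read 'e': push. Stack: ae
Final stack: "ae" (length 2)

2


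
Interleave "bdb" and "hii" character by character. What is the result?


Interleaving "bdb" and "hii":
  Position 0: 'b' from first, 'h' from second => "bh"
  Position 1: 'd' from first, 'i' from second => "di"
  Position 2: 'b' from first, 'i' from second => "bi"
Result: bhdibi

bhdibi


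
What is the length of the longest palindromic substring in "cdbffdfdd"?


Input: "cdbffdfdd"
Checking substrings for palindromes:
  [4:7] "fdf" (len 3) => palindrome
  [5:8] "dfd" (len 3) => palindrome
  [3:5] "ff" (len 2) => palindrome
  [7:9] "dd" (len 2) => palindrome
Longest palindromic substring: "fdf" with length 3

3


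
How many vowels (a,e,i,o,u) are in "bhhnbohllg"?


Input: bhhnbohllg
Checking each character:
  'b' at position 0: consonant
  'h' at position 1: consonant
  'h' at position 2: consonant
  'n' at position 3: consonant
  'b' at position 4: consonant
  'o' at position 5: vowel (running total: 1)
  'h' at position 6: consonant
  'l' at position 7: consonant
  'l' at position 8: consonant
  'g' at position 9: consonant
Total vowels: 1

1


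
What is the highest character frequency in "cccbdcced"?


Input: cccbdcced
Character counts:
  'b': 1
  'c': 5
  'd': 2
  'e': 1
Maximum frequency: 5

5


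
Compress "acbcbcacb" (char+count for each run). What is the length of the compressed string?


Input: acbcbcacb
Runs:
  'a' x 1 => "a1"
  'c' x 1 => "c1"
  'b' x 1 => "b1"
  'c' x 1 => "c1"
  'b' x 1 => "b1"
  'c' x 1 => "c1"
  'a' x 1 => "a1"
  'c' x 1 => "c1"
  'b' x 1 => "b1"
Compressed: "a1c1b1c1b1c1a1c1b1"
Compressed length: 18

18


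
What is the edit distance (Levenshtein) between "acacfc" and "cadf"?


Computing edit distance: "acacfc" -> "cadf"
DP table:
           c    a    d    f
      0    1    2    3    4
  a   1    1    1    2    3
  c   2    1    2    2    3
  a   3    2    1    2    3
  c   4    3    2    2    3
  f   5    4    3    3    2
  c   6    5    4    4    3
Edit distance = dp[6][4] = 3

3


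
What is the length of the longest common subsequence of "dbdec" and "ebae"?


LCS of "dbdec" and "ebae"
DP table:
           e    b    a    e
      0    0    0    0    0
  d   0    0    0    0    0
  b   0    0    1    1    1
  d   0    0    1    1    1
  e   0    1    1    1    2
  c   0    1    1    1    2
LCS length = dp[5][4] = 2

2


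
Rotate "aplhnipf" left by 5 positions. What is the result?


Input: "aplhnipf", rotate left by 5
First 5 characters: "aplhn"
Remaining characters: "ipf"
Concatenate remaining + first: "ipf" + "aplhn" = "ipfaplhn"

ipfaplhn


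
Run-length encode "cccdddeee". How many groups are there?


Input: cccdddeee
Scanning for consecutive runs:
  Group 1: 'c' x 3 (positions 0-2)
  Group 2: 'd' x 3 (positions 3-5)
  Group 3: 'e' x 3 (positions 6-8)
Total groups: 3

3


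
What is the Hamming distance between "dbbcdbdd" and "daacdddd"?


Comparing "dbbcdbdd" and "daacdddd" position by position:
  Position 0: 'd' vs 'd' => same
  Position 1: 'b' vs 'a' => differ
  Position 2: 'b' vs 'a' => differ
  Position 3: 'c' vs 'c' => same
  Position 4: 'd' vs 'd' => same
  Position 5: 'b' vs 'd' => differ
  Position 6: 'd' vs 'd' => same
  Position 7: 'd' vs 'd' => same
Total differences (Hamming distance): 3

3


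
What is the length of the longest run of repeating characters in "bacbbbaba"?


Input: "bacbbbaba"
Scanning for longest run:
  Position 1 ('a'): new char, reset run to 1
  Position 2 ('c'): new char, reset run to 1
  Position 3 ('b'): new char, reset run to 1
  Position 4 ('b'): continues run of 'b', length=2
  Position 5 ('b'): continues run of 'b', length=3
  Position 6 ('a'): new char, reset run to 1
  Position 7 ('b'): new char, reset run to 1
  Position 8 ('a'): new char, reset run to 1
Longest run: 'b' with length 3

3


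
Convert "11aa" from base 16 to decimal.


Input: "11aa" in base 16
Positional expansion:
  Digit '1' (value 1) x 16^3 = 4096
  Digit '1' (value 1) x 16^2 = 256
  Digit 'a' (value 10) x 16^1 = 160
  Digit 'a' (value 10) x 16^0 = 10
Sum = 4522

4522


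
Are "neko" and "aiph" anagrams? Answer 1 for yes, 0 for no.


Strings: "neko", "aiph"
Sorted first:  ekno
Sorted second: ahip
Differ at position 0: 'e' vs 'a' => not anagrams

0


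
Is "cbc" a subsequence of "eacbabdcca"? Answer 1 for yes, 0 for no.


Check if "cbc" is a subsequence of "eacbabdcca"
Greedy scan:
  Position 0 ('e'): no match needed
  Position 1 ('a'): no match needed
  Position 2 ('c'): matches sub[0] = 'c'
  Position 3 ('b'): matches sub[1] = 'b'
  Position 4 ('a'): no match needed
  Position 5 ('b'): no match needed
  Position 6 ('d'): no match needed
  Position 7 ('c'): matches sub[2] = 'c'
  Position 8 ('c'): no match needed
  Position 9 ('a'): no match needed
All 3 characters matched => is a subsequence

1


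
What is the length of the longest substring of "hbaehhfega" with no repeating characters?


Input: "hbaehhfega"
Sliding window (track last position of each char):
  Position 0 ('h'): window [0,0] length 1 -- new best
  Position 1 ('b'): window [0,1] length 2 -- new best
  Position 2 ('a'): window [0,2] length 3 -- new best
  Position 3 ('e'): window [0,3] length 4 -- new best
  Position 4 ('h'): repeat (last at 0), move window start to 1
  Position 4 ('h'): window [1,4] length 4
  Position 5 ('h'): repeat (last at 4), move window start to 5
  Position 5 ('h'): window [5,5] length 1
  Position 6 ('f'): window [5,6] length 2
  Position 7 ('e'): window [5,7] length 3
  Position 8 ('g'): window [5,8] length 4
  Position 9 ('a'): window [5,9] length 5 -- new best
Longest substring with no repeats: "hfega" with length 5

5


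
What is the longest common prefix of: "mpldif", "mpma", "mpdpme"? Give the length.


Words: mpldif, mpma, mpdpme
  Position 0: all 'm' => match
  Position 1: all 'p' => match
  Position 2: ('l', 'm', 'd') => mismatch, stop
LCP = "mp" (length 2)

2


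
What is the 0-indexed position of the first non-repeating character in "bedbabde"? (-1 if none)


Input: bedbabde
Character frequencies:
  'a': 1
  'b': 3
  'd': 2
  'e': 2
Scanning left to right for freq == 1:
  Position 0 ('b'): freq=3, skip
  Position 1 ('e'): freq=2, skip
  Position 2 ('d'): freq=2, skip
  Position 3 ('b'): freq=3, skip
  Position 4 ('a'): unique! => answer = 4

4


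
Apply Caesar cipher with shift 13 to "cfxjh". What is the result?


Caesar cipher: shift "cfxjh" by 13
  'c' (pos 2) + 13 = pos 15 = 'p'
  'f' (pos 5) + 13 = pos 18 = 's'
  'x' (pos 23) + 13 = pos 10 = 'k'
  'j' (pos 9) + 13 = pos 22 = 'w'
  'h' (pos 7) + 13 = pos 20 = 'u'
Result: pskwu

pskwu


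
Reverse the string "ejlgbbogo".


Input: ejlgbbogo
Reading characters right to left:
  Position 8: 'o'
  Position 7: 'g'
  Position 6: 'o'
  Position 5: 'b'
  Position 4: 'b'
  Position 3: 'g'
  Position 2: 'l'
  Position 1: 'j'
  Position 0: 'e'
Reversed: ogobbglje

ogobbglje


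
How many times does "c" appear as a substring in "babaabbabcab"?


Searching for "c" in "babaabbabcab"
Scanning each position:
  Position 0: "b" => no
  Position 1: "a" => no
  Position 2: "b" => no
  Position 3: "a" => no
  Position 4: "a" => no
  Position 5: "b" => no
  Position 6: "b" => no
  Position 7: "a" => no
  Position 8: "b" => no
  Position 9: "c" => MATCH
  Position 10: "a" => no
  Position 11: "b" => no
Total occurrences: 1

1


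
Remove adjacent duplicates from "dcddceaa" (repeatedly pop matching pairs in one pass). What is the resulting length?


Input: dcddceaa
Stack-based adjacent duplicate removal:
  Read 'd': push. Stack: d
  Read 'c': push. Stack: dc
  Read 'd': push. Stack: dcd
  Read 'd': matches stack top 'd' => pop. Stack: dc
  Read 'c': matches stack top 'c' => pop. Stack: d
  Read 'e': push. Stack: de
  Read 'a': push. Stack: dea
  Read 'a': matches stack top 'a' => pop. Stack: de
Final stack: "de" (length 2)

2


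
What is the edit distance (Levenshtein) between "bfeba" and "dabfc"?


Computing edit distance: "bfeba" -> "dabfc"
DP table:
           d    a    b    f    c
      0    1    2    3    4    5
  b   1    1    2    2    3    4
  f   2    2    2    3    2    3
  e   3    3    3    3    3    3
  b   4    4    4    3    4    4
  a   5    5    4    4    4    5
Edit distance = dp[5][5] = 5

5


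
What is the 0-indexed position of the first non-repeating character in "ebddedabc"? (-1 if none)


Input: ebddedabc
Character frequencies:
  'a': 1
  'b': 2
  'c': 1
  'd': 3
  'e': 2
Scanning left to right for freq == 1:
  Position 0 ('e'): freq=2, skip
  Position 1 ('b'): freq=2, skip
  Position 2 ('d'): freq=3, skip
  Position 3 ('d'): freq=3, skip
  Position 4 ('e'): freq=2, skip
  Position 5 ('d'): freq=3, skip
  Position 6 ('a'): unique! => answer = 6

6


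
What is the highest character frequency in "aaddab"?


Input: aaddab
Character counts:
  'a': 3
  'b': 1
  'd': 2
Maximum frequency: 3

3


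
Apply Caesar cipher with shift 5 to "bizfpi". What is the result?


Caesar cipher: shift "bizfpi" by 5
  'b' (pos 1) + 5 = pos 6 = 'g'
  'i' (pos 8) + 5 = pos 13 = 'n'
  'z' (pos 25) + 5 = pos 4 = 'e'
  'f' (pos 5) + 5 = pos 10 = 'k'
  'p' (pos 15) + 5 = pos 20 = 'u'
  'i' (pos 8) + 5 = pos 13 = 'n'
Result: gnekun

gnekun


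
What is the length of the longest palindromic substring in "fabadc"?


Input: "fabadc"
Checking substrings for palindromes:
  [1:4] "aba" (len 3) => palindrome
Longest palindromic substring: "aba" with length 3

3


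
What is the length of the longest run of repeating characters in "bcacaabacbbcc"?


Input: "bcacaabacbbcc"
Scanning for longest run:
  Position 1 ('c'): new char, reset run to 1
  Position 2 ('a'): new char, reset run to 1
  Position 3 ('c'): new char, reset run to 1
  Position 4 ('a'): new char, reset run to 1
  Position 5 ('a'): continues run of 'a', length=2
  Position 6 ('b'): new char, reset run to 1
  Position 7 ('a'): new char, reset run to 1
  Position 8 ('c'): new char, reset run to 1
  Position 9 ('b'): new char, reset run to 1
  Position 10 ('b'): continues run of 'b', length=2
  Position 11 ('c'): new char, reset run to 1
  Position 12 ('c'): continues run of 'c', length=2
Longest run: 'a' with length 2

2
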